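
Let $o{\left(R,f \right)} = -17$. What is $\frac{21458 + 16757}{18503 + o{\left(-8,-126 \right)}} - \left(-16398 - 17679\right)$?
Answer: $\frac{629985637}{18486} \approx 34079.0$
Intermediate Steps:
$\frac{21458 + 16757}{18503 + o{\left(-8,-126 \right)}} - \left(-16398 - 17679\right) = \frac{21458 + 16757}{18503 - 17} - \left(-16398 - 17679\right) = \frac{38215}{18486} - \left(-16398 - 17679\right) = 38215 \cdot \frac{1}{18486} - -34077 = \frac{38215}{18486} + 34077 = \frac{629985637}{18486}$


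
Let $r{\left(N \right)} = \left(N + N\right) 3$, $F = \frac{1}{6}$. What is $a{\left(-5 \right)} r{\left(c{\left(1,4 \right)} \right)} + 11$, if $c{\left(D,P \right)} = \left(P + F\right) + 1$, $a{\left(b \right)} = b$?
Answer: $-144$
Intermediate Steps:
$F = \frac{1}{6} \approx 0.16667$
$c{\left(D,P \right)} = \frac{7}{6} + P$ ($c{\left(D,P \right)} = \left(P + \frac{1}{6}\right) + 1 = \left(\frac{1}{6} + P\right) + 1 = \frac{7}{6} + P$)
$r{\left(N \right)} = 6 N$ ($r{\left(N \right)} = 2 N 3 = 6 N$)
$a{\left(-5 \right)} r{\left(c{\left(1,4 \right)} \right)} + 11 = - 5 \cdot 6 \left(\frac{7}{6} + 4\right) + 11 = - 5 \cdot 6 \cdot \frac{31}{6} + 11 = \left(-5\right) 31 + 11 = -155 + 11 = -144$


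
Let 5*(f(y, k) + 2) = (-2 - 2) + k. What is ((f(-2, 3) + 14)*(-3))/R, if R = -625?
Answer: 177/3125 ≈ 0.056640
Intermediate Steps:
f(y, k) = -14/5 + k/5 (f(y, k) = -2 + ((-2 - 2) + k)/5 = -2 + (-4 + k)/5 = -2 + (-⅘ + k/5) = -14/5 + k/5)
((f(-2, 3) + 14)*(-3))/R = (((-14/5 + (⅕)*3) + 14)*(-3))/(-625) = (((-14/5 + ⅗) + 14)*(-3))*(-1/625) = ((-11/5 + 14)*(-3))*(-1/625) = ((59/5)*(-3))*(-1/625) = -177/5*(-1/625) = 177/3125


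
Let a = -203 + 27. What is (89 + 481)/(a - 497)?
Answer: -570/673 ≈ -0.84695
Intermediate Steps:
a = -176
(89 + 481)/(a - 497) = (89 + 481)/(-176 - 497) = 570/(-673) = 570*(-1/673) = -570/673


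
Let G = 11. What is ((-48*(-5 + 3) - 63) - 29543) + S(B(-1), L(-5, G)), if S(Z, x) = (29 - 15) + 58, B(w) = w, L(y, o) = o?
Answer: -29438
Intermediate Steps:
S(Z, x) = 72 (S(Z, x) = 14 + 58 = 72)
((-48*(-5 + 3) - 63) - 29543) + S(B(-1), L(-5, G)) = ((-48*(-5 + 3) - 63) - 29543) + 72 = ((-48*(-2) - 63) - 29543) + 72 = ((-16*(-6) - 63) - 29543) + 72 = ((96 - 63) - 29543) + 72 = (33 - 29543) + 72 = -29510 + 72 = -29438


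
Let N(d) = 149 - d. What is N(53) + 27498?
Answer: 27594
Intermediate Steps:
N(53) + 27498 = (149 - 1*53) + 27498 = (149 - 53) + 27498 = 96 + 27498 = 27594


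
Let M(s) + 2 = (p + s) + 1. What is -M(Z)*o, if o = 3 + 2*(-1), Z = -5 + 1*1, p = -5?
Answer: 10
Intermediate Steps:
Z = -4 (Z = -5 + 1 = -4)
M(s) = -6 + s (M(s) = -2 + ((-5 + s) + 1) = -2 + (-4 + s) = -6 + s)
o = 1 (o = 3 - 2 = 1)
-M(Z)*o = -(-6 - 4) = -(-10) = -1*(-10) = 10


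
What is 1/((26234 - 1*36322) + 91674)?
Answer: 1/81586 ≈ 1.2257e-5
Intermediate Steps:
1/((26234 - 1*36322) + 91674) = 1/((26234 - 36322) + 91674) = 1/(-10088 + 91674) = 1/81586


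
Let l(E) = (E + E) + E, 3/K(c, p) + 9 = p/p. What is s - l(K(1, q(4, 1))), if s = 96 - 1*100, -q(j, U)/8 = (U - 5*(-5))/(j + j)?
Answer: -23/8 ≈ -2.8750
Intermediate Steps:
q(j, U) = -4*(25 + U)/j (q(j, U) = -8*(U - 5*(-5))/(j + j) = -8*(U + 25)/(2*j) = -8*(25 + U)*1/(2*j) = -4*(25 + U)/j)
s = -4 (s = 96 - 100 = -4)
K(c, p) = -3/8 (K(c, p) = 3/(-9 + p/p) = 3/(-9 + 1) = 3/(-8) = 3*(-⅛) = -3/8)
l(E) = 3*E (l(E) = 2*E + E = 3*E)
s - l(K(1, q(4, 1))) = -4 - 3*(-3)/8 = -4 - 1*(-9/8) = -4 + 9/8 = -23/8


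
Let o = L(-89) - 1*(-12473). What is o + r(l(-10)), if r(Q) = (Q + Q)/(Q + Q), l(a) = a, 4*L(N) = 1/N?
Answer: 4440743/356 ≈ 12474.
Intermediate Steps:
L(N) = 1/(4*N)
r(Q) = 1 (r(Q) = (2*Q)/((2*Q)) = (2*Q)*(1/(2*Q)) = 1)
o = 4440387/356 (o = (¼)/(-89) - 1*(-12473) = (¼)*(-1/89) + 12473 = -1/356 + 12473 = 4440387/356 ≈ 12473.)
o + r(l(-10)) = 4440387/356 + 1 = 4440743/356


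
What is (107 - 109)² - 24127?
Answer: -24123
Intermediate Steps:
(107 - 109)² - 24127 = (-2)² - 24127 = 4 - 24127 = -24123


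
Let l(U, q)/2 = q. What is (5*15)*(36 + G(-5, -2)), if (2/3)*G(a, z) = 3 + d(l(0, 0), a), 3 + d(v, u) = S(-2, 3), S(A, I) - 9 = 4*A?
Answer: 5625/2 ≈ 2812.5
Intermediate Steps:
l(U, q) = 2*q
S(A, I) = 9 + 4*A
d(v, u) = -2 (d(v, u) = -3 + (9 + 4*(-2)) = -3 + (9 - 8) = -3 + 1 = -2)
G(a, z) = 3/2 (G(a, z) = 3*(3 - 2)/2 = (3/2)*1 = 3/2)
(5*15)*(36 + G(-5, -2)) = (5*15)*(36 + 3/2) = 75*(75/2) = 5625/2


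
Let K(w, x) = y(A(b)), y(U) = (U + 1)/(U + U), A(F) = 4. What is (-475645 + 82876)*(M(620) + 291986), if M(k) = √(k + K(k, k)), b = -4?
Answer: -114683049234 - 392769*√9930/4 ≈ -1.1469e+11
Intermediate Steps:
y(U) = (1 + U)/(2*U) (y(U) = (1 + U)/((2*U)) = (1 + U)*(1/(2*U)) = (1 + U)/(2*U))
K(w, x) = 5/8 (K(w, x) = (½)*(1 + 4)/4 = (½)*(¼)*5 = 5/8)
M(k) = √(5/8 + k) (M(k) = √(k + 5/8) = √(5/8 + k))
(-475645 + 82876)*(M(620) + 291986) = (-475645 + 82876)*(√(10 + 16*620)/4 + 291986) = -392769*(√(10 + 9920)/4 + 291986) = -392769*(√9930/4 + 291986) = -392769*(291986 + √9930/4) = -114683049234 - 392769*√9930/4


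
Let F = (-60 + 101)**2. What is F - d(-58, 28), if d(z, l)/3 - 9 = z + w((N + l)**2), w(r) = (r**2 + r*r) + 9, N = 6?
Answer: -8016215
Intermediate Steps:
w(r) = 9 + 2*r**2 (w(r) = (r**2 + r**2) + 9 = 2*r**2 + 9 = 9 + 2*r**2)
d(z, l) = 54 + 3*z + 6*(6 + l)**4 (d(z, l) = 27 + 3*(z + (9 + 2*((6 + l)**2)**2)) = 27 + 3*(z + (9 + 2*(6 + l)**4)) = 27 + 3*(9 + z + 2*(6 + l)**4) = 27 + (27 + 3*z + 6*(6 + l)**4) = 54 + 3*z + 6*(6 + l)**4)
F = 1681 (F = 41**2 = 1681)
F - d(-58, 28) = 1681 - (54 + 3*(-58) + 6*(6 + 28)**4) = 1681 - (54 - 174 + 6*34**4) = 1681 - (54 - 174 + 6*1336336) = 1681 - (54 - 174 + 8018016) = 1681 - 1*8017896 = 1681 - 8017896 = -8016215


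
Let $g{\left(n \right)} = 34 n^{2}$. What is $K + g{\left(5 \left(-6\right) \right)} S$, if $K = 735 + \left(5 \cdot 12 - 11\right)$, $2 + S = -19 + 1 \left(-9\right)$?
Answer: $-917216$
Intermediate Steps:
$S = -30$ ($S = -2 + \left(-19 + 1 \left(-9\right)\right) = -2 - 28 = -30$)
$K = 784$ ($K = 735 + \left(60 - 11\right) = 735 + 49 = 784$)
$K + g{\left(5 \left(-6\right) \right)} S = 784 + 34 \left(5 \left(-6\right)\right)^{2} \left(-30\right) = 784 + 34 \left(-30\right)^{2} \left(-30\right) = 784 + 34 \cdot 900 \left(-30\right) = 784 + 30600 \left(-30\right) = 784 - 918000 = -917216$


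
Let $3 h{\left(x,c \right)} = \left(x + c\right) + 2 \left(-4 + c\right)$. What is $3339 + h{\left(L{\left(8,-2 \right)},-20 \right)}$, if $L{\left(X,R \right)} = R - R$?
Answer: $\frac{9949}{3} \approx 3316.3$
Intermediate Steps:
$L{\left(X,R \right)} = 0$
$h{\left(x,c \right)} = - \frac{8}{3} + c + \frac{x}{3}$ ($h{\left(x,c \right)} = \frac{\left(x + c\right) + 2 \left(-4 + c\right)}{3} = \frac{\left(c + x\right) + \left(-8 + 2 c\right)}{3} = \frac{-8 + x + 3 c}{3} = - \frac{8}{3} + c + \frac{x}{3}$)
$3339 + h{\left(L{\left(8,-2 \right)},-20 \right)} = 3339 - \frac{68}{3} = \frac{9949}{3}$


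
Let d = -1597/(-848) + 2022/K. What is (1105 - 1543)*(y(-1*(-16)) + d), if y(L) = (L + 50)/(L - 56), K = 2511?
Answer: -269045369/591480 ≈ -454.87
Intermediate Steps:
d = 1908241/709776 (d = -1597/(-848) + 2022/2511 = -1597*(-1/848) + 2022*(1/2511) = 1597/848 + 674/837 = 1908241/709776 ≈ 2.6885)
y(L) = (50 + L)/(-56 + L)
(1105 - 1543)*(y(-1*(-16)) + d) = (1105 - 1543)*((50 - 1*(-16))/(-56 - 1*(-16)) + 1908241/709776) = -438*((50 + 16)/(-56 + 16) + 1908241/709776) = -438*(66/(-40) + 1908241/709776) = -438*(-1/40*66 + 1908241/709776) = -438*(-33/20 + 1908241/709776) = -438*3685553/3548880 = -269045369/591480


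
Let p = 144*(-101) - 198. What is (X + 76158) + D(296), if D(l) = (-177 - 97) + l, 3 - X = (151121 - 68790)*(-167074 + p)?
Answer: 14969169279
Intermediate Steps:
p = -14742 (p = -14544 - 198 = -14742)
X = 14969093099 (X = 3 - (151121 - 68790)*(-167074 - 14742) = 3 - 82331*(-181816) = 3 - 1*(-14969093096) = 3 + 14969093096 = 14969093099)
D(l) = -274 + l
(X + 76158) + D(296) = (14969093099 + 76158) + (-274 + 296) = 14969169257 + 22 = 14969169279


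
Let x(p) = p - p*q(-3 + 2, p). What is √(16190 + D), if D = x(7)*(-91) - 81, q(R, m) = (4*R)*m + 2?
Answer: I*√1090 ≈ 33.015*I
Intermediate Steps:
q(R, m) = 2 + 4*R*m (q(R, m) = 4*R*m + 2 = 2 + 4*R*m)
x(p) = p - p*(2 - 4*p) (x(p) = p - p*(2 + 4*(-3 + 2)*p) = p - p*(2 + 4*(-1)*p) = p - p*(2 - 4*p))
D = -17280 (D = (7*(-1 + 4*7))*(-91) - 81 = (7*(-1 + 28))*(-91) - 81 = (7*27)*(-91) - 81 = 189*(-91) - 81 = -17199 - 81 = -17280)
√(16190 + D) = √(16190 - 17280) = √(-1090) = I*√1090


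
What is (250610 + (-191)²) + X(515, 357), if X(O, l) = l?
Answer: 287448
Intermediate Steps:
(250610 + (-191)²) + X(515, 357) = (250610 + (-191)²) + 357 = (250610 + 36481) + 357 = 287091 + 357 = 287448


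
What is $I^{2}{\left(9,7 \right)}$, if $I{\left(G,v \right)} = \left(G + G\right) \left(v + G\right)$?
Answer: $82944$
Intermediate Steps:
$I{\left(G,v \right)} = 2 G \left(G + v\right)$
$I^{2}{\left(9,7 \right)} = \left(2 \cdot 9 \left(9 + 7\right)\right)^{2} = \left(2 \cdot 9 \cdot 16\right)^{2} = 288^{2} = 82944$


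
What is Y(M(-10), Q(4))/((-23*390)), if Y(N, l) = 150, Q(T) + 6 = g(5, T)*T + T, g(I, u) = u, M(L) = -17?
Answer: -5/299 ≈ -0.016722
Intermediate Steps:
Q(T) = -6 + T + T² (Q(T) = -6 + (T*T + T) = -6 + (T² + T) = -6 + (T + T²) = -6 + T + T²)
Y(M(-10), Q(4))/((-23*390)) = 150/((-23*390)) = 150/(-8970) = 150*(-1/8970) = -5/299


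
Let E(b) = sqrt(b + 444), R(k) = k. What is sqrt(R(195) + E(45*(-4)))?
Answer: sqrt(195 + 2*sqrt(66)) ≈ 14.534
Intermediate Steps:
E(b) = sqrt(444 + b)
sqrt(R(195) + E(45*(-4))) = sqrt(195 + sqrt(444 + 45*(-4))) = sqrt(195 + sqrt(444 - 180)) = sqrt(195 + sqrt(264)) = sqrt(195 + 2*sqrt(66))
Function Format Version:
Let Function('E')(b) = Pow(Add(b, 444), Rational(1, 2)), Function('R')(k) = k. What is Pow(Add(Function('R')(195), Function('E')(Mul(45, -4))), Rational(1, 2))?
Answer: Pow(Add(195, Mul(2, Pow(66, Rational(1, 2)))), Rational(1, 2)) ≈ 14.534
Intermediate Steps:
Function('E')(b) = Pow(Add(444, b), Rational(1, 2))
Pow(Add(Function('R')(195), Function('E')(Mul(45, -4))), Rational(1, 2)) = Pow(Add(195, Pow(Add(444, Mul(45, -4)), Rational(1, 2))), Rational(1, 2)) = Pow(Add(195, Pow(Add(444, -180), Rational(1, 2))), Rational(1, 2)) = Pow(Add(195, Pow(264, Rational(1, 2))), Rational(1, 2)) = Pow(Add(195, Mul(2, Pow(66, Rational(1, 2)))), Rational(1, 2))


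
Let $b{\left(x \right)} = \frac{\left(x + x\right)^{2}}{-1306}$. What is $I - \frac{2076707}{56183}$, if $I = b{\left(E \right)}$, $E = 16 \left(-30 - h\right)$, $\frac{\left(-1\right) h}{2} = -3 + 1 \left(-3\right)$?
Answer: $- \frac{52098777415}{36687499} \approx -1420.1$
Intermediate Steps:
$h = 12$ ($h = - 2 \left(-3 + 1 \left(-3\right)\right) = - 2 \left(-3 - 3\right) = \left(-2\right) \left(-6\right) = 12$)
$E = -672$ ($E = 16 \left(-30 - 12\right) = 16 \left(-42\right) = -672$)
$b{\left(x \right)} = - \frac{2 x^{2}}{653}$ ($b{\left(x \right)} = \left(2 x\right)^{2} \left(- \frac{1}{1306}\right) = 4 x^{2} \left(- \frac{1}{1306}\right) = - \frac{2 x^{2}}{653}$)
$I = - \frac{903168}{653}$ ($I = - \frac{2 \left(-672\right)^{2}}{653} = \left(- \frac{2}{653}\right) 451584 = - \frac{903168}{653} \approx -1383.1$)
$I - \frac{2076707}{56183} = - \frac{903168}{653} - \frac{2076707}{56183} = - \frac{52098777415}{36687499}$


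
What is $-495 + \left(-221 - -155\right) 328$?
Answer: $-22143$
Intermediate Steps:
$-495 + \left(-221 - -155\right) 328 = -495 + \left(-221 + 155\right) 328 = -495 - 21648 = -22143$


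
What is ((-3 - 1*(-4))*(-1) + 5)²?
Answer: 16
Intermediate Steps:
((-3 - 1*(-4))*(-1) + 5)² = ((-3 + 4)*(-1) + 5)² = (1*(-1) + 5)² = (-1 + 5)² = 4² = 16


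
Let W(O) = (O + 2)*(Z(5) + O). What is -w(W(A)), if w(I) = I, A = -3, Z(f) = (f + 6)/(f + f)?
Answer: -19/10 ≈ -1.9000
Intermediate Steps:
Z(f) = (6 + f)/(2*f) (Z(f) = (6 + f)/((2*f)) = (6 + f)*(1/(2*f)) = (6 + f)/(2*f))
W(O) = (2 + O)*(11/10 + O) (W(O) = (O + 2)*((1/2)*(6 + 5)/5 + O) = (2 + O)*((1/2)*(1/5)*11 + O) = (2 + O)*(11/10 + O))
-w(W(A)) = -(11/5 + (-3)**2 + (31/10)*(-3)) = -(11/5 + 9 - 93/10) = -1*19/10 = -19/10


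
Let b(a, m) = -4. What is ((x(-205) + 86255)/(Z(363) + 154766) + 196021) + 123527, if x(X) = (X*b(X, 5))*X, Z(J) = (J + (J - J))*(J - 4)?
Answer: 91097620639/285083 ≈ 3.1955e+5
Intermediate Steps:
Z(J) = J*(-4 + J) (Z(J) = (J + 0)*(-4 + J) = J*(-4 + J))
x(X) = -4*X² (x(X) = (X*(-4))*X = (-4*X)*X = -4*X²)
((x(-205) + 86255)/(Z(363) + 154766) + 196021) + 123527 = ((-4*(-205)² + 86255)/(363*(-4 + 363) + 154766) + 196021) + 123527 = ((-4*42025 + 86255)/(363*359 + 154766) + 196021) + 123527 = ((-168100 + 86255)/(130317 + 154766) + 196021) + 123527 = (-81845/285083 + 196021) + 123527 = 55882172898/285083 + 123527 = 91097620639/285083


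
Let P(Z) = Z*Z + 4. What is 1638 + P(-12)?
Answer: 1786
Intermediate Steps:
P(Z) = 4 + Z² (P(Z) = Z² + 4 = 4 + Z²)
1638 + P(-12) = 1638 + (4 + (-12)²) = 1638 + (4 + 144) = 1638 + 148 = 1786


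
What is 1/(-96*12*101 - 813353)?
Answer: -1/929705 ≈ -1.0756e-6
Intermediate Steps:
1/(-96*12*101 - 813353) = 1/(-1152*101 - 813353) = 1/(-116352 - 813353) = 1/(-929705) = -1/929705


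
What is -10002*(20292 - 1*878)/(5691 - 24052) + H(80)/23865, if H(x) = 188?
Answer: 107769329816/10190355 ≈ 10576.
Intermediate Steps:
-10002*(20292 - 1*878)/(5691 - 24052) + H(80)/23865 = -10002*(20292 - 1*878)/(5691 - 24052) + 188/23865 = -10002/((-18361/(20292 - 878))) + 188*(1/23865) = -10002/((-18361/19414)) + 188/23865 = -10002/((-18361*1/19414)) + 188/23865 = -10002/(-18361/19414) + 188/23865 = -10002*(-19414/18361) + 188/23865 = 194178828/18361 + 188/23865 = 107769329816/10190355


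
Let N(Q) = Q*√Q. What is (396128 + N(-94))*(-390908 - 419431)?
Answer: -320997967392 + 76171866*I*√94 ≈ -3.21e+11 + 7.3851e+8*I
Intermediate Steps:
N(Q) = Q^(3/2)
(396128 + N(-94))*(-390908 - 419431) = (396128 + (-94)^(3/2))*(-390908 - 419431) = (396128 - 94*I*√94)*(-810339) = -320997967392 + 76171866*I*√94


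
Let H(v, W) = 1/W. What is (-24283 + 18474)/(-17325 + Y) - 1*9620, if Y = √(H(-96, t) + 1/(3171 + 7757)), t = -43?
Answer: -38765690048105500/4029837966311 + 23236*I*√319681565/141044328820885 ≈ -9619.7 + 2.9455e-6*I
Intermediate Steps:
Y = I*√319681565/117476 (Y = √(1/(-43) + 1/(3171 + 7757)) = √(-1/43 + 1/10928) = √(-10885/469904) = I*√319681565/117476 ≈ 0.1522*I)
(-24283 + 18474)/(-17325 + Y) - 1*9620 = (-24283 + 18474)/(-17325 + I*√319681565/117476) - 1*9620 = -5809/(-17325 + I*√319681565/117476) - 9620 = -9620 - 5809/(-17325 + I*√319681565/117476)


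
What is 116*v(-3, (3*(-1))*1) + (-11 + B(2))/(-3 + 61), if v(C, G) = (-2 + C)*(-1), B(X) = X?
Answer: 33631/58 ≈ 579.84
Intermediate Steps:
v(C, G) = 2 - C
116*v(-3, (3*(-1))*1) + (-11 + B(2))/(-3 + 61) = 116*(2 - 1*(-3)) + (-11 + 2)/(-3 + 61) = 116*(2 + 3) - 9/58 = 116*5 - 9*1/58 = 580 - 9/58 = 33631/58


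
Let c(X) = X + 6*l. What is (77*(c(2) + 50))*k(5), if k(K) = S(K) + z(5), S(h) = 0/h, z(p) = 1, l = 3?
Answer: 5390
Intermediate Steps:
S(h) = 0
c(X) = 18 + X (c(X) = X + 6*3 = X + 18 = 18 + X)
k(K) = 1 (k(K) = 0 + 1 = 1)
(77*(c(2) + 50))*k(5) = (77*((18 + 2) + 50))*1 = (77*(20 + 50))*1 = (77*70)*1 = 5390*1 = 5390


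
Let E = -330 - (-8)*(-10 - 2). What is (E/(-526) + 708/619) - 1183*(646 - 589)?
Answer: -10977246456/162797 ≈ -67429.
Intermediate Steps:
E = -426 (E = -330 - (-8)*(-12) = -330 - 1*96 = -330 - 96 = -426)
(E/(-526) + 708/619) - 1183*(646 - 589) = (-426/(-526) + 708/619) - 1183*(646 - 589) = (-426*(-1/526) + 708*(1/619)) - 1183*57 = (213/263 + 708/619) - 67431 = 318051/162797 - 67431 = -10977246456/162797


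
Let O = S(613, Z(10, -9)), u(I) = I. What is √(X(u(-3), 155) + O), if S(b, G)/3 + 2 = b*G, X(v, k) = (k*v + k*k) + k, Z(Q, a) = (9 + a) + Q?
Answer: √42099 ≈ 205.18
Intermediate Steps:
Z(Q, a) = 9 + Q + a
X(v, k) = k + k² + k*v (X(v, k) = (k*v + k²) + k = (k² + k*v) + k = k + k² + k*v)
S(b, G) = -6 + 3*G*b (S(b, G) = -6 + 3*(b*G) = -6 + 3*(G*b) = -6 + 3*G*b)
O = 18384 (O = -6 + 3*(9 + 10 - 9)*613 = -6 + 3*10*613 = -6 + 18390 = 18384)
√(X(u(-3), 155) + O) = √(155*(1 + 155 - 3) + 18384) = √(155*153 + 18384) = √(23715 + 18384) = √42099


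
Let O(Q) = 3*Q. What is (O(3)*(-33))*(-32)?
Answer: 9504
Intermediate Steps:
(O(3)*(-33))*(-32) = ((3*3)*(-33))*(-32) = (9*(-33))*(-32) = -297*(-32) = 9504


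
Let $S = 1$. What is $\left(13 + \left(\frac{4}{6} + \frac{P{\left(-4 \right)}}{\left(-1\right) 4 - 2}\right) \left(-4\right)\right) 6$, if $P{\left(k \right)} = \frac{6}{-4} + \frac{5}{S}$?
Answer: $76$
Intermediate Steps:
$P{\left(k \right)} = \frac{7}{2}$ ($P{\left(k \right)} = \frac{6}{-4} + \frac{5}{1} = 6 \left(- \frac{1}{4}\right) + 5 \cdot 1 = - \frac{3}{2} + 5 = \frac{7}{2}$)
$\left(13 + \left(\frac{4}{6} + \frac{P{\left(-4 \right)}}{\left(-1\right) 4 - 2}\right) \left(-4\right)\right) 6 = \left(13 + \left(\frac{4}{6} + \frac{7}{2 \left(\left(-1\right) 4 - 2\right)}\right) \left(-4\right)\right) 6 = \left(13 + \left(4 \cdot \frac{1}{6} + \frac{7}{2 \left(-4 - 2\right)}\right) \left(-4\right)\right) 6 = \left(13 + \left(\frac{2}{3} + \frac{7}{2 \left(-6\right)}\right) \left(-4\right)\right) 6 = \left(13 + \left(\frac{2}{3} + \frac{7}{2} \left(- \frac{1}{6}\right)\right) \left(-4\right)\right) 6 = \left(13 + \left(\frac{2}{3} - \frac{7}{12}\right) \left(-4\right)\right) 6 = \left(13 + \frac{1}{12} \left(-4\right)\right) 6 = \left(13 - \frac{1}{3}\right) 6 = \frac{38}{3} \cdot 6 = 76$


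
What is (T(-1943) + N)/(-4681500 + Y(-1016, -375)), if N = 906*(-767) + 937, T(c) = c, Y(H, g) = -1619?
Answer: 695908/4683119 ≈ 0.14860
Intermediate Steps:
N = -693965 (N = -694902 + 937 = -693965)
(T(-1943) + N)/(-4681500 + Y(-1016, -375)) = (-1943 - 693965)/(-4681500 - 1619) = -695908/(-4683119) = -695908*(-1/4683119) = 695908/4683119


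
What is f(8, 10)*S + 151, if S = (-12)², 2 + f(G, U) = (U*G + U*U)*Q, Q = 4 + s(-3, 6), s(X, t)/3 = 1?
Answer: 181303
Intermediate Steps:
s(X, t) = 3 (s(X, t) = 3*1 = 3)
Q = 7 (Q = 4 + 3 = 7)
f(G, U) = -2 + 7*U² + 7*G*U (f(G, U) = -2 + (U*G + U*U)*7 = -2 + (G*U + U²)*7 = -2 + (U² + G*U)*7 = -2 + (7*U² + 7*G*U) = -2 + 7*U² + 7*G*U)
S = 144
f(8, 10)*S + 151 = (-2 + 7*10² + 7*8*10)*144 + 151 = (-2 + 7*100 + 560)*144 + 151 = (-2 + 700 + 560)*144 + 151 = 1258*144 + 151 = 181152 + 151 = 181303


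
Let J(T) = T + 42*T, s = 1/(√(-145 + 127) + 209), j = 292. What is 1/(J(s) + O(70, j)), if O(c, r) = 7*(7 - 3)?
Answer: 136951/3862793 + 43*I*√2/11588379 ≈ 0.035454 + 5.2476e-6*I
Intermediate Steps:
O(c, r) = 28 (O(c, r) = 7*4 = 28)
s = 1/(209 + 3*I*√2) (s = 1/(√(-18) + 209) = 1/(3*I*√2 + 209) = 1/(209 + 3*I*√2) ≈ 0.0047827 - 9.709e-5*I)
J(T) = 43*T
1/(J(s) + O(70, j)) = 1/(43*(209/43699 - 3*I*√2/43699) + 28) = 1/((8987/43699 - 129*I*√2/43699) + 28) = 1/(1232559/43699 - 129*I*√2/43699)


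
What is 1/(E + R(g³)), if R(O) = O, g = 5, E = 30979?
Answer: 1/31104 ≈ 3.2150e-5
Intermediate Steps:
1/(E + R(g³)) = 1/(30979 + 5³) = 1/(30979 + 125) = 1/31104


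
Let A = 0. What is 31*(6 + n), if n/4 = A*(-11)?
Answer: 186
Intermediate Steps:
n = 0 (n = 4*(0*(-11)) = 4*0 = 0)
31*(6 + n) = 31*(6 + 0) = 31*6 = 186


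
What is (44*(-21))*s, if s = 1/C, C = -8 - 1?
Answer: 308/3 ≈ 102.67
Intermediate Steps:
C = -9
s = -⅑ (s = 1/(-9) = -⅑ ≈ -0.11111)
(44*(-21))*s = (44*(-21))*(-⅑) = -924*(-⅑) = 308/3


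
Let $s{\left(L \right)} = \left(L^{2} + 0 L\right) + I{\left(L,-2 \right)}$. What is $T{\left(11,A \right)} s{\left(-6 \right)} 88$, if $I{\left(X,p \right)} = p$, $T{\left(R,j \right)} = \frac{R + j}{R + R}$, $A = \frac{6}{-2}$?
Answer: $1088$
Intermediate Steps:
$A = -3$ ($A = 6 \left(- \frac{1}{2}\right) = -3$)
$T{\left(R,j \right)} = \frac{R + j}{2 R}$
$s{\left(L \right)} = -2 + L^{2}$ ($s{\left(L \right)} = \left(L^{2} + 0 L\right) - 2 = \left(L^{2} + 0\right) - 2 = L^{2} - 2 = -2 + L^{2}$)
$T{\left(11,A \right)} s{\left(-6 \right)} 88 = \frac{11 - 3}{2 \cdot 11} \left(-2 + \left(-6\right)^{2}\right) 88 = \frac{1}{2} \cdot \frac{1}{11} \cdot 8 \left(-2 + 36\right) 88 = \frac{4}{11} \cdot 34 \cdot 88 = \frac{136}{11} \cdot 88 = 1088$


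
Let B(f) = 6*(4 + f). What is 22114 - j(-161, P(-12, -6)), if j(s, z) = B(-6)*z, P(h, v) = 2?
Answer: 22138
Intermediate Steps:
B(f) = 24 + 6*f
j(s, z) = -12*z (j(s, z) = (24 + 6*(-6))*z = (24 - 36)*z = -12*z)
22114 - j(-161, P(-12, -6)) = 22114 - (-12)*2 = 22114 - 1*(-24) = 22114 + 24 = 22138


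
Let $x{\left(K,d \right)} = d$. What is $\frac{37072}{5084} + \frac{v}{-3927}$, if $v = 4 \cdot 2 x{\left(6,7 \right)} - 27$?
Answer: $\frac{36358577}{4991217} \approx 7.2845$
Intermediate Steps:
$v = 29$ ($v = 4 \cdot 2 \cdot 7 - 27 = 8 \cdot 7 - 27 = 56 - 27 = 29$)
$\frac{37072}{5084} + \frac{v}{-3927} = \frac{37072}{5084} + \frac{29}{-3927} = 37072 \cdot \frac{1}{5084} + 29 \left(- \frac{1}{3927}\right) = \frac{9268}{1271} - \frac{29}{3927} = \frac{36358577}{4991217}$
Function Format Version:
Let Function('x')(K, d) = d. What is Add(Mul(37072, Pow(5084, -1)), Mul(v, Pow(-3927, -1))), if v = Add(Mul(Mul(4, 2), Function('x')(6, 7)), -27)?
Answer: Rational(36358577, 4991217) ≈ 7.2845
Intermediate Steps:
v = 29 (v = Add(Mul(Mul(4, 2), 7), -27) = Add(Mul(8, 7), -27) = Add(56, -27) = 29)
Add(Mul(37072, Pow(5084, -1)), Mul(v, Pow(-3927, -1))) = Add(Mul(37072, Pow(5084, -1)), Mul(29, Pow(-3927, -1))) = Add(Mul(37072, Rational(1, 5084)), Mul(29, Rational(-1, 3927))) = Add(Rational(9268, 1271), Rational(-29, 3927)) = Rational(36358577, 4991217)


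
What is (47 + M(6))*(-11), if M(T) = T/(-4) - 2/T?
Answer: -2981/6 ≈ -496.83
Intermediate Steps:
M(T) = -2/T - T/4 (M(T) = T*(-¼) - 2/T = -T/4 - 2/T = -2/T - T/4)
(47 + M(6))*(-11) = (47 + (-2/6 - ¼*6))*(-11) = (47 + (-2*⅙ - 3/2))*(-11) = (47 + (-⅓ - 3/2))*(-11) = (47 - 11/6)*(-11) = (271/6)*(-11) = -2981/6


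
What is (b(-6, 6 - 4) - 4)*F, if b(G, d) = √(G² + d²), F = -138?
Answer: 552 - 276*√10 ≈ -320.79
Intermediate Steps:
(b(-6, 6 - 4) - 4)*F = (√((-6)² + (6 - 4)²) - 4)*(-138) = (√(36 + 2²) - 4)*(-138) = (√(36 + 4) - 4)*(-138) = (√40 - 4)*(-138) = (2*√10 - 4)*(-138) = (-4 + 2*√10)*(-138) = 552 - 276*√10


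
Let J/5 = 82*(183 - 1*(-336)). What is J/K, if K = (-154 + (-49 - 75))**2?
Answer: 106395/38642 ≈ 2.7533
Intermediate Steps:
K = 77284 (K = (-154 - 124)**2 = (-278)**2 = 77284)
J = 212790 (J = 5*(82*(183 - 1*(-336))) = 5*(82*(183 + 336)) = 5*(82*519) = 5*42558 = 212790)
J/K = 212790/77284 = 212790*(1/77284) = 106395/38642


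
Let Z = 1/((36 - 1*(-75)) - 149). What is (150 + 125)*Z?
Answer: -275/38 ≈ -7.2368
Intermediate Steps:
Z = -1/38 (Z = 1/((36 + 75) - 149) = 1/(111 - 149) = 1/(-38) = -1/38 ≈ -0.026316)
(150 + 125)*Z = (150 + 125)*(-1/38) = 275*(-1/38) = -275/38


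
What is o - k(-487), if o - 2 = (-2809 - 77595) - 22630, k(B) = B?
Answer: -102545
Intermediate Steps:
o = -103032 (o = 2 + ((-2809 - 77595) - 22630) = 2 + (-80404 - 22630) = 2 - 103034 = -103032)
o - k(-487) = -103032 - 1*(-487) = -103032 + 487 = -102545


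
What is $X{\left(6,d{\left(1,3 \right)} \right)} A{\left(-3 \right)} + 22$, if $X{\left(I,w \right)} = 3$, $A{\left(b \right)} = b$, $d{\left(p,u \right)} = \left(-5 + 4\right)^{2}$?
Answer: $13$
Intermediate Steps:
$d{\left(p,u \right)} = 1$ ($d{\left(p,u \right)} = \left(-1\right)^{2} = 1$)
$X{\left(6,d{\left(1,3 \right)} \right)} A{\left(-3 \right)} + 22 = 3 \left(-3\right) + 22 = -9 + 22 = 13$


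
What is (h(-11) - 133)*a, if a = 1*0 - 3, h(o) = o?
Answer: 432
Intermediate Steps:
a = -3 (a = 0 - 3 = -3)
(h(-11) - 133)*a = (-11 - 133)*(-3) = -144*(-3) = 432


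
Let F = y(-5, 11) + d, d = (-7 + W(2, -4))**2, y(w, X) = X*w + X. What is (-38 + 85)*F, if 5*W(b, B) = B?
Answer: 19787/25 ≈ 791.48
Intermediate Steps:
W(b, B) = B/5
y(w, X) = X + X*w
d = 1521/25 (d = (-7 + (1/5)*(-4))**2 = (-7 - 4/5)**2 = (-39/5)**2 = 1521/25 ≈ 60.840)
F = 421/25 (F = 11*(1 - 5) + 1521/25 = 11*(-4) + 1521/25 = -44 + 1521/25 = 421/25 ≈ 16.840)
(-38 + 85)*F = (-38 + 85)*(421/25) = 47*(421/25) = 19787/25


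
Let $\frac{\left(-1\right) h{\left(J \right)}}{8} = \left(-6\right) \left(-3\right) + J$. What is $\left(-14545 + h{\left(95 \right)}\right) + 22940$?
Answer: $7491$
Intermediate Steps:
$h{\left(J \right)} = -144 - 8 J$ ($h{\left(J \right)} = - 8 \left(\left(-6\right) \left(-3\right) + J\right) = - 8 \left(18 + J\right) = -144 - 8 J$)
$\left(-14545 + h{\left(95 \right)}\right) + 22940 = \left(-14545 - 904\right) + 22940 = -15449 + 22940 = 7491$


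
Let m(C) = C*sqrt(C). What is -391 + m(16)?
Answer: -327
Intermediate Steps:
m(C) = C**(3/2)
-391 + m(16) = -391 + 16**(3/2) = -391 + 64 = -327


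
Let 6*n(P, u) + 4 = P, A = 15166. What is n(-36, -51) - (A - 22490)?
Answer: 21952/3 ≈ 7317.3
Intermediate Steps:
n(P, u) = -⅔ + P/6
n(-36, -51) - (A - 22490) = (-⅔ + (⅙)*(-36)) - (15166 - 22490) = (-⅔ - 6) - 1*(-7324) = -20/3 + 7324 = 21952/3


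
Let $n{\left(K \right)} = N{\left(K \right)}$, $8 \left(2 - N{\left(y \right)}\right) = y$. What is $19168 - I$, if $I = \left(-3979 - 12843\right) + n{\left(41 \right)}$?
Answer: $\frac{287945}{8} \approx 35993.0$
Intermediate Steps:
$N{\left(y \right)} = 2 - \frac{y}{8}$
$n{\left(K \right)} = 2 - \frac{K}{8}$
$I = - \frac{134601}{8}$ ($I = \left(-3979 - 12843\right) + \left(2 - \frac{41}{8}\right) = -16822 + \left(2 - \frac{41}{8}\right) = -16822 - \frac{25}{8} = - \frac{134601}{8} \approx -16825.0$)
$19168 - I = 19168 - - \frac{134601}{8} = 19168 + \frac{134601}{8} = \frac{287945}{8}$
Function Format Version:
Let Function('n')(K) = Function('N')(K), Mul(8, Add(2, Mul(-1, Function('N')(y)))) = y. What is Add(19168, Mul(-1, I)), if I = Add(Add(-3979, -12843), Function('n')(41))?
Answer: Rational(287945, 8) ≈ 35993.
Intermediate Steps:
Function('N')(y) = Add(2, Mul(Rational(-1, 8), y))
Function('n')(K) = Add(2, Mul(Rational(-1, 8), K))
I = Rational(-134601, 8) (I = Add(Add(-3979, -12843), Add(2, Mul(Rational(-1, 8), 41))) = Add(-16822, Add(2, Rational(-41, 8))) = Add(-16822, Rational(-25, 8)) = Rational(-134601, 8) ≈ -16825.)
Add(19168, Mul(-1, I)) = Add(19168, Mul(-1, Rational(-134601, 8))) = Add(19168, Rational(134601, 8)) = Rational(287945, 8)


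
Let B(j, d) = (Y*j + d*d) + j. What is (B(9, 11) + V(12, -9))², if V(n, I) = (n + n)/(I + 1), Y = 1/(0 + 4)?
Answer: 267289/16 ≈ 16706.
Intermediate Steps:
Y = ¼ (Y = 1/4 = ¼ ≈ 0.25000)
V(n, I) = 2*n/(1 + I) (V(n, I) = (2*n)/(1 + I) = 2*n/(1 + I))
B(j, d) = d² + 5*j/4 (B(j, d) = (j/4 + d*d) + j = (j/4 + d²) + j = (d² + j/4) + j = d² + 5*j/4)
(B(9, 11) + V(12, -9))² = ((11² + (5/4)*9) + 2*12/(1 - 9))² = ((121 + 45/4) + 2*12/(-8))² = (529/4 + 2*12*(-⅛))² = (529/4 - 3)² = (517/4)² = 267289/16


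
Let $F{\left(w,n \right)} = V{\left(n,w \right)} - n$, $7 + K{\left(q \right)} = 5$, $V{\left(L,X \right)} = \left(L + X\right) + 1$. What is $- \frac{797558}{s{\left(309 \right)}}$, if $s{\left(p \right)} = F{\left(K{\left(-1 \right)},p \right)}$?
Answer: $797558$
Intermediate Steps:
$V{\left(L,X \right)} = 1 + L + X$
$K{\left(q \right)} = -2$ ($K{\left(q \right)} = -7 + 5 = -2$)
$F{\left(w,n \right)} = 1 + w$ ($F{\left(w,n \right)} = \left(1 + n + w\right) - n = 1 + w$)
$s{\left(p \right)} = -1$ ($s{\left(p \right)} = 1 - 2 = -1$)
$- \frac{797558}{s{\left(309 \right)}} = - \frac{797558}{-1} = \left(-797558\right) \left(-1\right) = 797558$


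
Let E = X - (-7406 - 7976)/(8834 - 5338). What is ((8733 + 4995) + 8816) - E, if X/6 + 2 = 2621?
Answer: 11931149/1748 ≈ 6825.6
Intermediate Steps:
X = 15714 (X = -12 + 6*2621 = -12 + 15726 = 15714)
E = 27475763/1748 (E = 15714 - (-7406 - 7976)/(8834 - 5338) = 15714 - (-15382)/3496 = 15714 - 1*(-7691/1748) = 15714 + 7691/1748 = 27475763/1748 ≈ 15718.)
((8733 + 4995) + 8816) - E = ((8733 + 4995) + 8816) - 1*27475763/1748 = (13728 + 8816) - 27475763/1748 = 22544 - 27475763/1748 = 11931149/1748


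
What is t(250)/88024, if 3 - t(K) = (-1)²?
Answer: 1/44012 ≈ 2.2721e-5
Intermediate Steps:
t(K) = 2 (t(K) = 3 - 1*(-1)² = 3 - 1*1 = 3 - 1 = 2)
t(250)/88024 = 2/88024 = 2*(1/88024) = 1/44012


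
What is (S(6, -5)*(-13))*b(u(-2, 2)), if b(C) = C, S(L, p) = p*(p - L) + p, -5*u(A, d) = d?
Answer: 260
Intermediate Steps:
u(A, d) = -d/5
S(L, p) = p + p*(p - L)
(S(6, -5)*(-13))*b(u(-2, 2)) = (-5*(1 - 5 - 1*6)*(-13))*(-⅕*2) = (-5*(1 - 5 - 6)*(-13))*(-⅖) = (-5*(-10)*(-13))*(-⅖) = (50*(-13))*(-⅖) = -650*(-⅖) = 260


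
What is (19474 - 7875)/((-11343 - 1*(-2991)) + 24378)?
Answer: 11599/16026 ≈ 0.72376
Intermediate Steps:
(19474 - 7875)/((-11343 - 1*(-2991)) + 24378) = 11599/((-11343 + 2991) + 24378) = 11599/(-8352 + 24378) = 11599/16026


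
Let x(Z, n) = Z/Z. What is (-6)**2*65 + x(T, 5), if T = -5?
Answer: 2341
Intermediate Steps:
x(Z, n) = 1
(-6)**2*65 + x(T, 5) = (-6)**2*65 + 1 = 36*65 + 1 = 2340 + 1 = 2341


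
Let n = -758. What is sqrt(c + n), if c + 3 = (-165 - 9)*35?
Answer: I*sqrt(6851) ≈ 82.771*I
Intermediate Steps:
c = -6093 (c = -3 + (-165 - 9)*35 = -3 - 174*35 = -3 - 6090 = -6093)
sqrt(c + n) = sqrt(-6093 - 758) = sqrt(-6851) = I*sqrt(6851)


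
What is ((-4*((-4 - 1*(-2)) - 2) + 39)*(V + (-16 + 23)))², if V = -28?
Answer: 1334025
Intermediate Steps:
((-4*((-4 - 1*(-2)) - 2) + 39)*(V + (-16 + 23)))² = ((-4*((-4 - 1*(-2)) - 2) + 39)*(-28 + (-16 + 23)))² = ((-4*((-4 + 2) - 2) + 39)*(-28 + 7))² = ((-4*(-2 - 2) + 39)*(-21))² = ((-4*(-4) + 39)*(-21))² = ((16 + 39)*(-21))² = (55*(-21))² = (-1155)² = 1334025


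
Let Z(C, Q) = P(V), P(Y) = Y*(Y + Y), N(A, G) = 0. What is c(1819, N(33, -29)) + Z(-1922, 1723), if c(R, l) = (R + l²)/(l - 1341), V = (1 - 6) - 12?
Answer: 773279/1341 ≈ 576.64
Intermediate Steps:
V = -17 (V = -5 - 12 = -17)
P(Y) = 2*Y² (P(Y) = Y*(2*Y) = 2*Y²)
c(R, l) = (R + l²)/(-1341 + l)
Z(C, Q) = 578 (Z(C, Q) = 2*(-17)² = 2*289 = 578)
c(1819, N(33, -29)) + Z(-1922, 1723) = (1819 + 0²)/(-1341 + 0) + 578 = (1819 + 0)/(-1341) + 578 = -1/1341*1819 + 578 = -1819/1341 + 578 = 773279/1341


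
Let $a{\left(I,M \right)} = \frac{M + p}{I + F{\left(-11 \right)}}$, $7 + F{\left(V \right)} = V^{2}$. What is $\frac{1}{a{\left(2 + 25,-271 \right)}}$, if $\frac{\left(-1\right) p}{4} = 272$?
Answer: $- \frac{47}{453} \approx -0.10375$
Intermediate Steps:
$p = -1088$ ($p = \left(-4\right) 272 = -1088$)
$F{\left(V \right)} = -7 + V^{2}$
$a{\left(I,M \right)} = \frac{-1088 + M}{114 + I}$ ($a{\left(I,M \right)} = \frac{M - 1088}{I - \left(7 - \left(-11\right)^{2}\right)} = \frac{-1088 + M}{I + \left(-7 + 121\right)} = \frac{-1088 + M}{I + 114} = \frac{-1088 + M}{114 + I}$)
$\frac{1}{a{\left(2 + 25,-271 \right)}} = \frac{1}{\frac{1}{114 + \left(2 + 25\right)} \left(-1088 - 271\right)} = \frac{1}{\frac{1}{114 + 27} \left(-1359\right)} = \frac{1}{\frac{1}{141} \left(-1359\right)} = \frac{1}{- \frac{453}{47}} = - \frac{47}{453}$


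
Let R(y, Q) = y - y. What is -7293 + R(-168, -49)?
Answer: -7293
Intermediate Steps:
R(y, Q) = 0
-7293 + R(-168, -49) = -7293 + 0 = -7293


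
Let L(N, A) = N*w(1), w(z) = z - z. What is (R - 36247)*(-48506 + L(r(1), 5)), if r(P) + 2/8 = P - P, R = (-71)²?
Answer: 1513678236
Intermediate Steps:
R = 5041
w(z) = 0
r(P) = -¼ (r(P) = -¼ + (P - P) = -¼ + 0 = -¼)
L(N, A) = 0 (L(N, A) = N*0 = 0)
(R - 36247)*(-48506 + L(r(1), 5)) = (5041 - 36247)*(-48506 + 0) = -31206*(-48506) = 1513678236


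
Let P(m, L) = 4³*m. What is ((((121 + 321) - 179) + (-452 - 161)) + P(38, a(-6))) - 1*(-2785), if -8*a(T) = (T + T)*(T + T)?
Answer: 4867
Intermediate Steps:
a(T) = -T²/2 (a(T) = -(T + T)*(T + T)/8 = -2*T*2*T/8 = -T²/2)
P(m, L) = 64*m
((((121 + 321) - 179) + (-452 - 161)) + P(38, a(-6))) - 1*(-2785) = ((((121 + 321) - 179) + (-452 - 161)) + 64*38) - 1*(-2785) = (((442 - 179) - 613) + 2432) + 2785 = ((263 - 613) + 2432) + 2785 = (-350 + 2432) + 2785 = 2082 + 2785 = 4867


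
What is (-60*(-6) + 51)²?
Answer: 168921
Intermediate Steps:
(-60*(-6) + 51)² = (-12*(-30) + 51)² = (360 + 51)² = 411² = 168921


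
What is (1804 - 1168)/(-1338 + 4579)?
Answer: 636/3241 ≈ 0.19624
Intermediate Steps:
(1804 - 1168)/(-1338 + 4579) = 636/3241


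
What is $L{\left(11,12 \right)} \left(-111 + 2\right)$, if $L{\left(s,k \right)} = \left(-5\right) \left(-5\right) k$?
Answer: $-32700$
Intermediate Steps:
$L{\left(s,k \right)} = 25 k$
$L{\left(11,12 \right)} \left(-111 + 2\right) = 25 \cdot 12 \left(-111 + 2\right) = 300 \left(-109\right) = -32700$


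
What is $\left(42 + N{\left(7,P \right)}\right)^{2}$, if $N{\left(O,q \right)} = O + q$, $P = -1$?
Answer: $2304$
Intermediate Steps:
$\left(42 + N{\left(7,P \right)}\right)^{2} = \left(42 + \left(7 - 1\right)\right)^{2} = \left(42 + 6\right)^{2} = 48^{2} = 2304$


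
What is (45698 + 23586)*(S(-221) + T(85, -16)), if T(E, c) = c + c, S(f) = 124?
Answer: 6374128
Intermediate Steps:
T(E, c) = 2*c
(45698 + 23586)*(S(-221) + T(85, -16)) = (45698 + 23586)*(124 + 2*(-16)) = 69284*(124 - 32) = 69284*92 = 6374128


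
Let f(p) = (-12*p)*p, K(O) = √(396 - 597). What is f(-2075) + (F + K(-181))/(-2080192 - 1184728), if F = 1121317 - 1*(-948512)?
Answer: -168690256169829/3264920 - I*√201/3264920 ≈ -5.1668e+7 - 4.3424e-6*I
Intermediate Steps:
K(O) = I*√201 (K(O) = √(-201) = I*√201)
F = 2069829 (F = 1121317 + 948512 = 2069829)
f(p) = -12*p²
f(-2075) + (F + K(-181))/(-2080192 - 1184728) = -12*(-2075)² + (2069829 + I*√201)/(-2080192 - 1184728) = -12*4305625 + (2069829 + I*√201)/(-3264920) = -51667500 + (2069829 + I*√201)*(-1/3264920) = -51667500 + (-2069829/3264920 - I*√201/3264920) = -168690256169829/3264920 - I*√201/3264920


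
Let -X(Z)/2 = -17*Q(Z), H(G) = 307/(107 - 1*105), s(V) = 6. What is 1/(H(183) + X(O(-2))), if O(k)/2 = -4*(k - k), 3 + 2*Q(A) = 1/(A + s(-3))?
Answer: 3/316 ≈ 0.0094937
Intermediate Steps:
Q(A) = -3/2 + 1/(2*(6 + A)) (Q(A) = -3/2 + 1/(2*(A + 6)) = -3/2 + 1/(2*(6 + A)))
H(G) = 307/2 (H(G) = 307/(107 - 105) = 307/2)
O(k) = 0 (O(k) = 2*(-4*(k - k)) = 2*(-4*0) = 2*0 = 0)
X(Z) = 17*(-17 - 3*Z)/(6 + Z) (X(Z) = -(-34)*(-17 - 3*Z)/(2*(6 + Z)) = -(-17)*(-17 - 3*Z)/(6 + Z) = 17*(-17 - 3*Z)/(6 + Z))
1/(H(183) + X(O(-2))) = 1/(307/2 + 17*(-17 - 3*0)/(6 + 0)) = 1/(307/2 + 17*(-17 + 0)/6) = 1/(307/2 + 17*(1/6)*(-17)) = 1/(307/2 - 289/6) = 1/(316/3) = 3/316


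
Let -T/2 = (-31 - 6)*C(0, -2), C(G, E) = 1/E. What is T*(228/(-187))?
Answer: 8436/187 ≈ 45.112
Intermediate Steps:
T = -37 (T = -2*(-31 - 6)/(-2) = -(-74)*(-1)/2 = -2*37/2 = -37)
T*(228/(-187)) = -8436/(-187) = -8436*(-1)/187 = -37*(-228/187) = 8436/187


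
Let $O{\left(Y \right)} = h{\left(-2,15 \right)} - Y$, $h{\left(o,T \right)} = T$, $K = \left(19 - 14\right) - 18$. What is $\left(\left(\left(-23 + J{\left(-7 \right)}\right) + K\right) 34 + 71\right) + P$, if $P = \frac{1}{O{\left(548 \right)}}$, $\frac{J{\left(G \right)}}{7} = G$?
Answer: $- \frac{1502528}{533} \approx -2819.0$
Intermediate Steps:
$K = -13$ ($K = 5 - 18 = -13$)
$J{\left(G \right)} = 7 G$
$O{\left(Y \right)} = 15 - Y$
$P = - \frac{1}{533}$ ($P = \frac{1}{15 - 548} = \frac{1}{-533} = - \frac{1}{533} \approx -0.0018762$)
$\left(\left(\left(-23 + J{\left(-7 \right)}\right) + K\right) 34 + 71\right) + P = \left(\left(\left(-23 + 7 \left(-7\right)\right) - 13\right) 34 + 71\right) - \frac{1}{533} = \left(\left(\left(-23 - 49\right) - 13\right) 34 + 71\right) - \frac{1}{533} = \left(\left(-72 - 13\right) 34 + 71\right) - \frac{1}{533} = \left(\left(-85\right) 34 + 71\right) - \frac{1}{533} = \left(-2890 + 71\right) - \frac{1}{533} = -2819 - \frac{1}{533} = - \frac{1502528}{533}$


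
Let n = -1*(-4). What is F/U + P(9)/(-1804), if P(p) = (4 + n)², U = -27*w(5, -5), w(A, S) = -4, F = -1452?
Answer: -54715/4059 ≈ -13.480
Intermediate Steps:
n = 4
U = 108 (U = -27*(-4) = 108)
P(p) = 64 (P(p) = (4 + 4)² = 8² = 64)
F/U + P(9)/(-1804) = -1452/108 + 64/(-1804) = -1452*1/108 + 64*(-1/1804) = -121/9 - 16/451 = -54715/4059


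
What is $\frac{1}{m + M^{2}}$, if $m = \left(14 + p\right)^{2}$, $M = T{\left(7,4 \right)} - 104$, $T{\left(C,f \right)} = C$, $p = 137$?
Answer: $\frac{1}{32210} \approx 3.1046 \cdot 10^{-5}$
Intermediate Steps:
$M = -97$ ($M = 7 - 104 = -97$)
$m = 22801$ ($m = \left(14 + 137\right)^{2} = 151^{2} = 22801$)
$\frac{1}{m + M^{2}} = \frac{1}{22801 + \left(-97\right)^{2}} = \frac{1}{22801 + 9409} = \frac{1}{32210}$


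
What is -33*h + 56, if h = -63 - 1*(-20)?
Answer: 1475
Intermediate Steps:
h = -43 (h = -63 + 20 = -43)
-33*h + 56 = -33*(-43) + 56 = 1419 + 56 = 1475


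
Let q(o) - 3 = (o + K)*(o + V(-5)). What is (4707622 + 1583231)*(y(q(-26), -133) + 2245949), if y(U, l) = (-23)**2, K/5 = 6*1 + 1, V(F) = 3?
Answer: 14132262865734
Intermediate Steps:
K = 35 (K = 5*(6*1 + 1) = 5*(6 + 1) = 5*7 = 35)
q(o) = 3 + (3 + o)*(35 + o) (q(o) = 3 + (o + 35)*(o + 3) = 3 + (35 + o)*(3 + o) = 3 + (3 + o)*(35 + o))
y(U, l) = 529
(4707622 + 1583231)*(y(q(-26), -133) + 2245949) = (4707622 + 1583231)*(529 + 2245949) = 6290853*2246478 = 14132262865734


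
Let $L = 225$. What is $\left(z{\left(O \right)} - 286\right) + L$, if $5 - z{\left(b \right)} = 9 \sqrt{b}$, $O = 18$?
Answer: $-56 - 27 \sqrt{2} \approx -94.184$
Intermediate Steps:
$z{\left(b \right)} = 5 - 9 \sqrt{b}$
$\left(z{\left(O \right)} - 286\right) + L = \left(\left(5 - 9 \sqrt{18}\right) - 286\right) + 225 = \left(\left(5 - 9 \cdot 3 \sqrt{2}\right) - 286\right) + 225 = \left(\left(5 - 27 \sqrt{2}\right) - 286\right) + 225 = \left(-281 - 27 \sqrt{2}\right) + 225 = -56 - 27 \sqrt{2}$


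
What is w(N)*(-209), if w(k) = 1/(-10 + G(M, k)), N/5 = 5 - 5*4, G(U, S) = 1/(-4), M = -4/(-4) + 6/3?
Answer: 836/41 ≈ 20.390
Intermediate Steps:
M = 3 (M = -4*(-¼) + 6*(⅓) = 1 + 2 = 3)
G(U, S) = -¼
N = -75 (N = 5*(5 - 5*4) = 5*(5 - 20) = 5*(-15) = -75)
w(k) = -4/41 (w(k) = 1/(-10 - ¼) = 1/(-41/4) = -4/41)
w(N)*(-209) = -4/41*(-209) = 836/41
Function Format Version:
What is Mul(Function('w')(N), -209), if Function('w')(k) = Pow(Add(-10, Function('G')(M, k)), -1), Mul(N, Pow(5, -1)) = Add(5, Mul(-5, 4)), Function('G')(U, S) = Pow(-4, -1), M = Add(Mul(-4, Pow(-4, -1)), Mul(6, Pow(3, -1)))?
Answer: Rational(836, 41) ≈ 20.390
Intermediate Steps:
M = 3 (M = Add(Mul(-4, Rational(-1, 4)), Mul(6, Rational(1, 3))) = Add(1, 2) = 3)
Function('G')(U, S) = Rational(-1, 4)
N = -75 (N = Mul(5, Add(5, Mul(-5, 4))) = Mul(5, Add(5, -20)) = Mul(5, -15) = -75)
Function('w')(k) = Rational(-4, 41) (Function('w')(k) = Pow(Add(-10, Rational(-1, 4)), -1) = Pow(Rational(-41, 4), -1) = Rational(-4, 41))
Mul(Function('w')(N), -209) = Mul(Rational(-4, 41), -209) = Rational(836, 41)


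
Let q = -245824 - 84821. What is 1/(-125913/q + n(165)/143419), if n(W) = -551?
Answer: 336317555/126781072 ≈ 2.6527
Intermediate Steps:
q = -330645
1/(-125913/q + n(165)/143419) = 1/(-125913/(-330645) - 551/143419) = 1/(-125913*(-1/330645) - 551*1/143419) = 1/(893/2345 - 551/143419) = 1/(126781072/336317555) = 336317555/126781072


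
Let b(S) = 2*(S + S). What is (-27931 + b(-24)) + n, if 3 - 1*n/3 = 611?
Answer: -29851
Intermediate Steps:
n = -1824 (n = 9 - 3*611 = 9 - 1833 = -1824)
b(S) = 4*S (b(S) = 2*(2*S) = 4*S)
(-27931 + b(-24)) + n = (-27931 + 4*(-24)) - 1824 = (-27931 - 96) - 1824 = -28027 - 1824 = -29851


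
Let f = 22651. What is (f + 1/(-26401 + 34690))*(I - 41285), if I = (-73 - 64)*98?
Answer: -1141357417060/921 ≈ -1.2393e+9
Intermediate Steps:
I = -13426 (I = -137*98 = -13426)
(f + 1/(-26401 + 34690))*(I - 41285) = (22651 + 1/(-26401 + 34690))*(-13426 - 41285) = (22651 + 1/8289)*(-54711) = (187754140/8289)*(-54711) = -1141357417060/921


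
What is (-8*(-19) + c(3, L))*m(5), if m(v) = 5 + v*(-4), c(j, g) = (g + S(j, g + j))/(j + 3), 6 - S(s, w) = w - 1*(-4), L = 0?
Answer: -4555/2 ≈ -2277.5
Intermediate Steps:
S(s, w) = 2 - w (S(s, w) = 6 - (w - 1*(-4)) = 6 - (w + 4) = 6 - (4 + w) = 6 + (-4 - w) = 2 - w)
c(j, g) = (2 - j)/(3 + j) (c(j, g) = (g + (2 - (g + j)))/(j + 3) = (g + (2 + (-g - j)))/(3 + j) = (g + (2 - g - j))/(3 + j) = (2 - j)/(3 + j))
m(v) = 5 - 4*v
(-8*(-19) + c(3, L))*m(5) = (-8*(-19) + (2 - 1*3)/(3 + 3))*(5 - 4*5) = (152 + (2 - 3)/6)*(5 - 20) = (152 + (1/6)*(-1))*(-15) = (152 - 1/6)*(-15) = (911/6)*(-15) = -4555/2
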